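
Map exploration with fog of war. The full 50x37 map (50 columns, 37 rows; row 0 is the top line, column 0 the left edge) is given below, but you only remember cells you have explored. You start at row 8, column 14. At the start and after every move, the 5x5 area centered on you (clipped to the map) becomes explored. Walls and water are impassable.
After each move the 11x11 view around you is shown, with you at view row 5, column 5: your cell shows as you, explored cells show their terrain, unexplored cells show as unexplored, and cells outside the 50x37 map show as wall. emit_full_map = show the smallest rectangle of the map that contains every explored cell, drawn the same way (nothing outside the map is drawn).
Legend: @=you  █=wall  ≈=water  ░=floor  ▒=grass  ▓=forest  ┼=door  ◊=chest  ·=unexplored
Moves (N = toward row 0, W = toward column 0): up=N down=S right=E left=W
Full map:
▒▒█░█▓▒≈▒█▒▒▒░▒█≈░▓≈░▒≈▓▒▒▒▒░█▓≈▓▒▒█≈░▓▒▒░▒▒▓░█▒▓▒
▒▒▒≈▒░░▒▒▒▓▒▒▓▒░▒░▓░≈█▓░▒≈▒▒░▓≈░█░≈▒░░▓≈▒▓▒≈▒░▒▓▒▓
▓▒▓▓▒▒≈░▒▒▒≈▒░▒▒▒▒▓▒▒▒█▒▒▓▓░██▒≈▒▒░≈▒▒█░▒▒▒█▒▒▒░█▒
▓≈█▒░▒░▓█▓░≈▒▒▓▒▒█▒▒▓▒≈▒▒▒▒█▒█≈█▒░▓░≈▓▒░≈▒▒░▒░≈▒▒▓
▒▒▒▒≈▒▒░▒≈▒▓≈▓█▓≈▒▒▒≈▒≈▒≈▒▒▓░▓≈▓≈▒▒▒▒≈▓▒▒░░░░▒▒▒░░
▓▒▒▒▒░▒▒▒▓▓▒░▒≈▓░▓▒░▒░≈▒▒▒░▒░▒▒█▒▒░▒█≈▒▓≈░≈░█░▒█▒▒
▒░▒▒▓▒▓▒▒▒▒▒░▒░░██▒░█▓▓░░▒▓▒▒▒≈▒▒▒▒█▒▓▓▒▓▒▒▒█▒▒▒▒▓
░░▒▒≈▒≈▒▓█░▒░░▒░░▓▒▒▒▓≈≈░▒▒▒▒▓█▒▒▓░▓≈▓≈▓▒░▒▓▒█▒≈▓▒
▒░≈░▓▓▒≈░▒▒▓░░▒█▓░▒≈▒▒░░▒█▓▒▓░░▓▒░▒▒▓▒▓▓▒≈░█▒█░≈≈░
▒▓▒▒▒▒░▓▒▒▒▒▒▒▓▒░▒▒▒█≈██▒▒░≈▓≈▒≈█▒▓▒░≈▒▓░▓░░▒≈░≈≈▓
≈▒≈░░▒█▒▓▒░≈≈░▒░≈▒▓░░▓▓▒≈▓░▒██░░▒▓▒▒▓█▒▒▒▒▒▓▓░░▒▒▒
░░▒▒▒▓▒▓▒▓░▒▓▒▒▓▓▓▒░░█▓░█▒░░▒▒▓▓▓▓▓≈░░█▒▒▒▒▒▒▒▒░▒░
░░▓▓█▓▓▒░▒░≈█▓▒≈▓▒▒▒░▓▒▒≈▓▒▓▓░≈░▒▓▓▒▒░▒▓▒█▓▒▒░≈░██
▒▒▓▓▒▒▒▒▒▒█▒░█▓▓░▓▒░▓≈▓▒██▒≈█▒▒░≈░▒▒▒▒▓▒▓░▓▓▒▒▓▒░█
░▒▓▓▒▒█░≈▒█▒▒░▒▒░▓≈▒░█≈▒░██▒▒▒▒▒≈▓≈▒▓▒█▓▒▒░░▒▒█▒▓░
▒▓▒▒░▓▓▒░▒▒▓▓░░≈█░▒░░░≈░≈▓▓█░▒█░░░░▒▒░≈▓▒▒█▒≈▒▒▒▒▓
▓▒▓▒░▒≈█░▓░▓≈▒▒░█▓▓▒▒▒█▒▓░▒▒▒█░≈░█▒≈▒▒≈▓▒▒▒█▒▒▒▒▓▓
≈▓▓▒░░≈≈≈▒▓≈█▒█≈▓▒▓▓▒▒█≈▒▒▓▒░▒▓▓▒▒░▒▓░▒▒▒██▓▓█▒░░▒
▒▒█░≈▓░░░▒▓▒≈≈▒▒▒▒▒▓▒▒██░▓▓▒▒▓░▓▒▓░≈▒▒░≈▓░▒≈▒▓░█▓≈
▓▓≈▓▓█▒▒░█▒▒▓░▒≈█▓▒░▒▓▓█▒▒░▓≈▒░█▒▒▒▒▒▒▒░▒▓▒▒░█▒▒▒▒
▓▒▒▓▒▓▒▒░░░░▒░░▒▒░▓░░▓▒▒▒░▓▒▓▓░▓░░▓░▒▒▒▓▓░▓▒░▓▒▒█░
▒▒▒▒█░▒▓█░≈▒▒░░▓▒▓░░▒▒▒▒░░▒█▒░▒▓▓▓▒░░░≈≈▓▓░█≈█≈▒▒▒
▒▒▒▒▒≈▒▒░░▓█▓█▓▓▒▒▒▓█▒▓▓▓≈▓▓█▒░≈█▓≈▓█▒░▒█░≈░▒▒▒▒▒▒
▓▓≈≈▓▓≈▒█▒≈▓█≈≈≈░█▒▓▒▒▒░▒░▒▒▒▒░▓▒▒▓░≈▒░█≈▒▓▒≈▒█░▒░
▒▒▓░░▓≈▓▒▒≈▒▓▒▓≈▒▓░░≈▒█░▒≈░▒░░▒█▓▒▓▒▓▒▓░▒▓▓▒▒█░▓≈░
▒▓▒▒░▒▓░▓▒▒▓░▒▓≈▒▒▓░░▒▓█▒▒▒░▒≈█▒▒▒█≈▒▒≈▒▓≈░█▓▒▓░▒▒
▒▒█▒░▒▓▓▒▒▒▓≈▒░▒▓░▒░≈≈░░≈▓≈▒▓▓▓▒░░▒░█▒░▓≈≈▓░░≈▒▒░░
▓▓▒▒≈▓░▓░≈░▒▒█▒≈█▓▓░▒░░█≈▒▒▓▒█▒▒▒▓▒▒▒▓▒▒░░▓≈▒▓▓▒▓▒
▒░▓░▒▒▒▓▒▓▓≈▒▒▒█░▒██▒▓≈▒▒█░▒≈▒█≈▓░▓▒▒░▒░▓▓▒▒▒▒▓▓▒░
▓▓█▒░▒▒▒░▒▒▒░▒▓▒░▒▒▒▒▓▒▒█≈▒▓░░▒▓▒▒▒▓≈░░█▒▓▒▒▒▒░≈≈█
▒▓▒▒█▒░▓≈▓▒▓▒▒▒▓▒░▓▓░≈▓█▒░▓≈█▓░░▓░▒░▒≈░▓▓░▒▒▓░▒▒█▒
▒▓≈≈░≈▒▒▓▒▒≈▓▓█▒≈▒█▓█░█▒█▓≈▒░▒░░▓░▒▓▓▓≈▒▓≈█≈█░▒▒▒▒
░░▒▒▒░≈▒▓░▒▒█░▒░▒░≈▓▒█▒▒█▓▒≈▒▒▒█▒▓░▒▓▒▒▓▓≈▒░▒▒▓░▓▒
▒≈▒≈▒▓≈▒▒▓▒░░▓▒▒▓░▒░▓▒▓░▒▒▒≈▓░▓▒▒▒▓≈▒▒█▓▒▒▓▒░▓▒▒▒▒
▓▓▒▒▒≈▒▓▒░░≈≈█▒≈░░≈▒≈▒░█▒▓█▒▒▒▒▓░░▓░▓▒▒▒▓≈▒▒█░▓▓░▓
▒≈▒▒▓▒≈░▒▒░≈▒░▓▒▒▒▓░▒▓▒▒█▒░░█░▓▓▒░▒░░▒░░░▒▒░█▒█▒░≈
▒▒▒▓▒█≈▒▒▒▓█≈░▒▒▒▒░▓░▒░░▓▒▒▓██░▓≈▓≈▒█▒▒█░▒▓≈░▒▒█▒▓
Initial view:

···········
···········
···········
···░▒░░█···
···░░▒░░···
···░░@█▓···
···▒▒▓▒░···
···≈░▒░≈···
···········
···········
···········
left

···········
···········
···········
···▒░▒░░█··
···▒░░▒░░··
···▓░@▒█▓··
···▒▒▒▓▒░··
···≈≈░▒░≈··
···········
···········
···········

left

···········
···········
···········
···▒▒░▒░░█·
···░▒░░▒░░·
···▒▓@░▒█▓·
···▒▒▒▒▓▒░·
···░≈≈░▒░≈·
···········
···········
···········

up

···········
···········
···········
···▓▒░▒≈···
···▒▒░▒░░█·
···░▒@░▒░░·
···▒▓░░▒█▓·
···▒▒▒▒▓▒░·
···░≈≈░▒░≈·
···········
···········

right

···········
···········
···········
··▓▒░▒≈▓···
··▒▒░▒░░█··
··░▒░@▒░░··
··▒▓░░▒█▓··
··▒▒▒▒▓▒░··
··░≈≈░▒░≈··
···········
···········

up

···········
···········
···········
···▓≈▓█▓···
··▓▒░▒≈▓···
··▒▒░@░░█··
··░▒░░▒░░··
··▒▓░░▒█▓··
··▒▒▒▒▓▒░··
··░≈≈░▒░≈··
···········

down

···········
···········
···▓≈▓█▓···
··▓▒░▒≈▓···
··▒▒░▒░░█··
··░▒░@▒░░··
··▒▓░░▒█▓··
··▒▒▒▒▓▒░··
··░≈≈░▒░≈··
···········
···········

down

···········
···▓≈▓█▓···
··▓▒░▒≈▓···
··▒▒░▒░░█··
··░▒░░▒░░··
··▒▓░@▒█▓··
··▒▒▒▒▓▒░··
··░≈≈░▒░≈··
···········
···········
···········

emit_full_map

·▓≈▓█▓·
▓▒░▒≈▓·
▒▒░▒░░█
░▒░░▒░░
▒▓░@▒█▓
▒▒▒▒▓▒░
░≈≈░▒░≈

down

···▓≈▓█▓···
··▓▒░▒≈▓···
··▒▒░▒░░█··
··░▒░░▒░░··
··▒▓░░▒█▓··
··▒▒▒@▓▒░··
··░≈≈░▒░≈··
···▒▓▒▒▓···
···········
···········
···········

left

····▓≈▓█▓··
···▓▒░▒≈▓··
···▒▒░▒░░█·
···░▒░░▒░░·
···▒▓░░▒█▓·
···▒▒@▒▓▒░·
···░≈≈░▒░≈·
···░▒▓▒▒▓··
···········
···········
···········

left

·····▓≈▓█▓·
····▓▒░▒≈▓·
····▒▒░▒░░█
···█░▒░░▒░░
···▒▒▓░░▒█▓
···▒▒@▒▒▓▒░
···▒░≈≈░▒░≈
···▓░▒▓▒▒▓·
···········
···········
···········

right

····▓≈▓█▓··
···▓▒░▒≈▓··
···▒▒░▒░░█·
··█░▒░░▒░░·
··▒▒▓░░▒█▓·
··▒▒▒@▒▓▒░·
··▒░≈≈░▒░≈·
··▓░▒▓▒▒▓··
···········
···········
···········

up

···········
····▓≈▓█▓··
···▓▒░▒≈▓··
···▒▒░▒░░█·
··█░▒░░▒░░·
··▒▒▓@░▒█▓·
··▒▒▒▒▒▓▒░·
··▒░≈≈░▒░≈·
··▓░▒▓▒▒▓··
···········
···········

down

····▓≈▓█▓··
···▓▒░▒≈▓··
···▒▒░▒░░█·
··█░▒░░▒░░·
··▒▒▓░░▒█▓·
··▒▒▒@▒▓▒░·
··▒░≈≈░▒░≈·
··▓░▒▓▒▒▓··
···········
···········
···········

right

···▓≈▓█▓···
··▓▒░▒≈▓···
··▒▒░▒░░█··
·█░▒░░▒░░··
·▒▒▓░░▒█▓··
·▒▒▒▒@▓▒░··
·▒░≈≈░▒░≈··
·▓░▒▓▒▒▓···
···········
···········
···········

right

··▓≈▓█▓····
·▓▒░▒≈▓····
·▒▒░▒░░█···
█░▒░░▒░░···
▒▒▓░░▒█▓···
▒▒▒▒▒@▒░···
▒░≈≈░▒░≈···
▓░▒▓▒▒▓▓···
···········
···········
···········

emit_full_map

··▓≈▓█▓·
·▓▒░▒≈▓·
·▒▒░▒░░█
█░▒░░▒░░
▒▒▓░░▒█▓
▒▒▒▒▒@▒░
▒░≈≈░▒░≈
▓░▒▓▒▒▓▓

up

···········
··▓≈▓█▓····
·▓▒░▒≈▓····
·▒▒░▒░░█···
█░▒░░▒░░···
▒▒▓░░@█▓···
▒▒▒▒▒▓▒░···
▒░≈≈░▒░≈···
▓░▒▓▒▒▓▓···
···········
···········

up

···········
···········
··▓≈▓█▓····
·▓▒░▒≈▓░···
·▒▒░▒░░█···
█░▒░░@░░···
▒▒▓░░▒█▓···
▒▒▒▒▒▓▒░···
▒░≈≈░▒░≈···
▓░▒▓▒▒▓▓···
···········

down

···········
··▓≈▓█▓····
·▓▒░▒≈▓░···
·▒▒░▒░░█···
█░▒░░▒░░···
▒▒▓░░@█▓···
▒▒▒▒▒▓▒░···
▒░≈≈░▒░≈···
▓░▒▓▒▒▓▓···
···········
···········

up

···········
···········
··▓≈▓█▓····
·▓▒░▒≈▓░···
·▒▒░▒░░█···
█░▒░░@░░···
▒▒▓░░▒█▓···
▒▒▒▒▒▓▒░···
▒░≈≈░▒░≈···
▓░▒▓▒▒▓▓···
···········

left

···········
···········
···▓≈▓█▓···
··▓▒░▒≈▓░··
··▒▒░▒░░█··
·█░▒░@▒░░··
·▒▒▓░░▒█▓··
·▒▒▒▒▒▓▒░··
·▒░≈≈░▒░≈··
·▓░▒▓▒▒▓▓··
···········


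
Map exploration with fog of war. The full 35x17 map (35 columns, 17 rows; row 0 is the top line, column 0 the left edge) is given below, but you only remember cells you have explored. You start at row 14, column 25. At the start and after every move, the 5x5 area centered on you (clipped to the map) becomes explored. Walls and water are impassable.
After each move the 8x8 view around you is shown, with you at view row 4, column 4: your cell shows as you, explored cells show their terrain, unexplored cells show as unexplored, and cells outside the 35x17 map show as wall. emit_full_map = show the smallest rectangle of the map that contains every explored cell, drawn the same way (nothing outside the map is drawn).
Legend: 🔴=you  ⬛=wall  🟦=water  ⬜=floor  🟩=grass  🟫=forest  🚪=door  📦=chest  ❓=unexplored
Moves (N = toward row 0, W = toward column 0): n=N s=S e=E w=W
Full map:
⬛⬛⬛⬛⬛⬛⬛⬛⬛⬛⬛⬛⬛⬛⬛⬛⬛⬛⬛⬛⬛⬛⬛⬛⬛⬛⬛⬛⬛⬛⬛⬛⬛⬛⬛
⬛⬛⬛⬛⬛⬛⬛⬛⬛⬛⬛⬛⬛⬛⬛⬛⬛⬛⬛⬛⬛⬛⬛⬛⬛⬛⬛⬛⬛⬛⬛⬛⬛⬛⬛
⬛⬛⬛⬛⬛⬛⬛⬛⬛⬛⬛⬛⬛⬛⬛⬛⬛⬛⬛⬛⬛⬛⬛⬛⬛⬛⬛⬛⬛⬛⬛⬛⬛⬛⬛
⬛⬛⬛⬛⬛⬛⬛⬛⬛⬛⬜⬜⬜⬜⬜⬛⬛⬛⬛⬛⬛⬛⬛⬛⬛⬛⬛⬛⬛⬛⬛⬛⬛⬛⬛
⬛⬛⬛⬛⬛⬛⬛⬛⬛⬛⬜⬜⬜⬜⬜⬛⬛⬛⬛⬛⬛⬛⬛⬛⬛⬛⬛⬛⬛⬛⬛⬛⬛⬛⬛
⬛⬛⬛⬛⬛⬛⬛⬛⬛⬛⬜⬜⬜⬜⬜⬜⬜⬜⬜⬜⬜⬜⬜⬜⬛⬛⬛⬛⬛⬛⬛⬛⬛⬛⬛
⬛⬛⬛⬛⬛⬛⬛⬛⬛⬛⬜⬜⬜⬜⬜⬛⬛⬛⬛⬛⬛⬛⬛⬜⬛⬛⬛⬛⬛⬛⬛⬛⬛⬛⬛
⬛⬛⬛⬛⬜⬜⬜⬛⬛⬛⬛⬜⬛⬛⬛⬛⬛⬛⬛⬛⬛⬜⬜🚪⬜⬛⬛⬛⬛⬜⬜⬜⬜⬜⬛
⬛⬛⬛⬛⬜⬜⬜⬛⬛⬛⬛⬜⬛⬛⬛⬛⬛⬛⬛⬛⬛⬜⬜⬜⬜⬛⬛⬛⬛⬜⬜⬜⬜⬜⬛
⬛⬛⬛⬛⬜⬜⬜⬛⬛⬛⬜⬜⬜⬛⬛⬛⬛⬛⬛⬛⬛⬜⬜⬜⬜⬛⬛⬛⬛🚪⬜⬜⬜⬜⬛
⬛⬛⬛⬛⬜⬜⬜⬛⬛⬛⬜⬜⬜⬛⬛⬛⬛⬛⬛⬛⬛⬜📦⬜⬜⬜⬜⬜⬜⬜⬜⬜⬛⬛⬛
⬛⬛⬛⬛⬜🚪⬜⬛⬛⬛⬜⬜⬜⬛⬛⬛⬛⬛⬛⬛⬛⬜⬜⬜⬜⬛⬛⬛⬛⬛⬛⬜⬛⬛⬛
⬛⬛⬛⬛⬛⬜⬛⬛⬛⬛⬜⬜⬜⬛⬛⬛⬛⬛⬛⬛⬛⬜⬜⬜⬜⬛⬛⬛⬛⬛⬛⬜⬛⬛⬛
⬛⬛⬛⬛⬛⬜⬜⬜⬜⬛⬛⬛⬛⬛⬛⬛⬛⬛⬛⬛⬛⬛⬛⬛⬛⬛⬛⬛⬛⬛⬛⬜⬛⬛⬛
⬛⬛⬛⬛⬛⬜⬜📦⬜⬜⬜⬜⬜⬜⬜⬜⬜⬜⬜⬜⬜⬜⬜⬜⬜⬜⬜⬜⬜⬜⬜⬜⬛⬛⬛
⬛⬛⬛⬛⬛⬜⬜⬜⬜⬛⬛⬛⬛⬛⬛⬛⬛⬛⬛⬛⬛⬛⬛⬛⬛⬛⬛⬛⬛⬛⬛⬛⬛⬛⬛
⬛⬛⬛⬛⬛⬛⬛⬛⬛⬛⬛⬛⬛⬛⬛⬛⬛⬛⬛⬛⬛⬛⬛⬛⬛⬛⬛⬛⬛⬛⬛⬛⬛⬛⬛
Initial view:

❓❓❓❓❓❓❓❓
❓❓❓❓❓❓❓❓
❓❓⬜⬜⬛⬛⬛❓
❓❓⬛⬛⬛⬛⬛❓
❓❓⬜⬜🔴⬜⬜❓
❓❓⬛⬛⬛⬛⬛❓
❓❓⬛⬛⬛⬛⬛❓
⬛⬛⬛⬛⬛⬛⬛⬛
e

❓❓❓❓❓❓❓❓
❓❓❓❓❓❓❓❓
❓⬜⬜⬛⬛⬛⬛❓
❓⬛⬛⬛⬛⬛⬛❓
❓⬜⬜⬜🔴⬜⬜❓
❓⬛⬛⬛⬛⬛⬛❓
❓⬛⬛⬛⬛⬛⬛❓
⬛⬛⬛⬛⬛⬛⬛⬛

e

❓❓❓❓❓❓❓❓
❓❓❓❓❓❓❓❓
⬜⬜⬛⬛⬛⬛⬛❓
⬛⬛⬛⬛⬛⬛⬛❓
⬜⬜⬜⬜🔴⬜⬜❓
⬛⬛⬛⬛⬛⬛⬛❓
⬛⬛⬛⬛⬛⬛⬛❓
⬛⬛⬛⬛⬛⬛⬛⬛

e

❓❓❓❓❓❓❓❓
❓❓❓❓❓❓❓❓
⬜⬛⬛⬛⬛⬛⬛❓
⬛⬛⬛⬛⬛⬛⬛❓
⬜⬜⬜⬜🔴⬜⬜❓
⬛⬛⬛⬛⬛⬛⬛❓
⬛⬛⬛⬛⬛⬛⬛❓
⬛⬛⬛⬛⬛⬛⬛⬛

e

❓❓❓❓❓❓❓❓
❓❓❓❓❓❓❓❓
⬛⬛⬛⬛⬛⬛⬜❓
⬛⬛⬛⬛⬛⬛⬜❓
⬜⬜⬜⬜🔴⬜⬜❓
⬛⬛⬛⬛⬛⬛⬛❓
⬛⬛⬛⬛⬛⬛⬛❓
⬛⬛⬛⬛⬛⬛⬛⬛

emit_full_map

⬜⬜⬛⬛⬛⬛⬛⬛⬜
⬛⬛⬛⬛⬛⬛⬛⬛⬜
⬜⬜⬜⬜⬜⬜🔴⬜⬜
⬛⬛⬛⬛⬛⬛⬛⬛⬛
⬛⬛⬛⬛⬛⬛⬛⬛⬛

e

❓❓❓❓❓❓❓❓
❓❓❓❓❓❓❓❓
⬛⬛⬛⬛⬛⬜⬛❓
⬛⬛⬛⬛⬛⬜⬛❓
⬜⬜⬜⬜🔴⬜⬛❓
⬛⬛⬛⬛⬛⬛⬛❓
⬛⬛⬛⬛⬛⬛⬛❓
⬛⬛⬛⬛⬛⬛⬛⬛

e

❓❓❓❓❓❓❓❓
❓❓❓❓❓❓❓❓
⬛⬛⬛⬛⬜⬛⬛❓
⬛⬛⬛⬛⬜⬛⬛❓
⬜⬜⬜⬜🔴⬛⬛❓
⬛⬛⬛⬛⬛⬛⬛❓
⬛⬛⬛⬛⬛⬛⬛❓
⬛⬛⬛⬛⬛⬛⬛⬛

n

❓❓❓❓❓❓❓❓
❓❓❓❓❓❓❓❓
❓❓⬛⬛⬜⬛⬛❓
⬛⬛⬛⬛⬜⬛⬛❓
⬛⬛⬛⬛🔴⬛⬛❓
⬜⬜⬜⬜⬜⬛⬛❓
⬛⬛⬛⬛⬛⬛⬛❓
⬛⬛⬛⬛⬛⬛⬛❓

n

❓❓❓❓❓❓❓❓
❓❓❓❓❓❓❓❓
❓❓⬜⬜⬜⬛⬛❓
❓❓⬛⬛⬜⬛⬛❓
⬛⬛⬛⬛🔴⬛⬛❓
⬛⬛⬛⬛⬜⬛⬛❓
⬜⬜⬜⬜⬜⬛⬛❓
⬛⬛⬛⬛⬛⬛⬛❓

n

❓❓❓❓❓❓❓❓
❓❓❓❓❓❓❓❓
❓❓🚪⬜⬜⬜⬜❓
❓❓⬜⬜⬜⬛⬛❓
❓❓⬛⬛🔴⬛⬛❓
⬛⬛⬛⬛⬜⬛⬛❓
⬛⬛⬛⬛⬜⬛⬛❓
⬜⬜⬜⬜⬜⬛⬛❓

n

❓❓❓❓❓❓❓❓
❓❓❓❓❓❓❓❓
❓❓⬜⬜⬜⬜⬜❓
❓❓🚪⬜⬜⬜⬜❓
❓❓⬜⬜🔴⬛⬛❓
❓❓⬛⬛⬜⬛⬛❓
⬛⬛⬛⬛⬜⬛⬛❓
⬛⬛⬛⬛⬜⬛⬛❓

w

❓❓❓❓❓❓❓❓
❓❓❓❓❓❓❓❓
❓❓⬛⬜⬜⬜⬜⬜
❓❓⬛🚪⬜⬜⬜⬜
❓❓⬜⬜🔴⬜⬛⬛
❓❓⬛⬛⬛⬜⬛⬛
⬛⬛⬛⬛⬛⬜⬛⬛
⬛⬛⬛⬛⬛⬜⬛⬛

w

❓❓❓❓❓❓❓❓
❓❓❓❓❓❓❓❓
❓❓⬛⬛⬜⬜⬜⬜
❓❓⬛⬛🚪⬜⬜⬜
❓❓⬜⬜🔴⬜⬜⬛
❓❓⬛⬛⬛⬛⬜⬛
⬛⬛⬛⬛⬛⬛⬜⬛
⬛⬛⬛⬛⬛⬛⬜⬛

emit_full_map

❓❓❓❓⬛⬛⬜⬜⬜⬜⬜
❓❓❓❓⬛⬛🚪⬜⬜⬜⬜
❓❓❓❓⬜⬜🔴⬜⬜⬛⬛
❓❓❓❓⬛⬛⬛⬛⬜⬛⬛
⬜⬜⬛⬛⬛⬛⬛⬛⬜⬛⬛
⬛⬛⬛⬛⬛⬛⬛⬛⬜⬛⬛
⬜⬜⬜⬜⬜⬜⬜⬜⬜⬛⬛
⬛⬛⬛⬛⬛⬛⬛⬛⬛⬛⬛
⬛⬛⬛⬛⬛⬛⬛⬛⬛⬛⬛

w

❓❓❓❓❓❓❓❓
❓❓❓❓❓❓❓❓
❓❓⬛⬛⬛⬜⬜⬜
❓❓⬛⬛⬛🚪⬜⬜
❓❓⬜⬜🔴⬜⬜⬜
❓❓⬛⬛⬛⬛⬛⬜
⬜⬛⬛⬛⬛⬛⬛⬜
⬛⬛⬛⬛⬛⬛⬛⬜

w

❓❓❓❓❓❓❓❓
❓❓❓❓❓❓❓❓
❓❓⬛⬛⬛⬛⬜⬜
❓❓⬛⬛⬛⬛🚪⬜
❓❓⬜⬜🔴⬜⬜⬜
❓❓⬛⬛⬛⬛⬛⬛
⬜⬜⬛⬛⬛⬛⬛⬛
⬛⬛⬛⬛⬛⬛⬛⬛

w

❓❓❓❓❓❓❓❓
❓❓❓❓❓❓❓❓
❓❓⬜⬛⬛⬛⬛⬜
❓❓⬜⬛⬛⬛⬛🚪
❓❓⬜⬜🔴⬜⬜⬜
❓❓⬜⬛⬛⬛⬛⬛
❓⬜⬜⬛⬛⬛⬛⬛
❓⬛⬛⬛⬛⬛⬛⬛

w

❓❓❓❓❓❓❓❓
❓❓❓❓❓❓❓❓
❓❓⬜⬜⬛⬛⬛⬛
❓❓⬜⬜⬛⬛⬛⬛
❓❓⬜⬜🔴⬜⬜⬜
❓❓⬜⬜⬛⬛⬛⬛
❓❓⬜⬜⬛⬛⬛⬛
❓❓⬛⬛⬛⬛⬛⬛

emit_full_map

⬜⬜⬛⬛⬛⬛⬜⬜⬜⬜⬜
⬜⬜⬛⬛⬛⬛🚪⬜⬜⬜⬜
⬜⬜🔴⬜⬜⬜⬜⬜⬜⬛⬛
⬜⬜⬛⬛⬛⬛⬛⬛⬜⬛⬛
⬜⬜⬛⬛⬛⬛⬛⬛⬜⬛⬛
⬛⬛⬛⬛⬛⬛⬛⬛⬜⬛⬛
⬜⬜⬜⬜⬜⬜⬜⬜⬜⬛⬛
⬛⬛⬛⬛⬛⬛⬛⬛⬛⬛⬛
⬛⬛⬛⬛⬛⬛⬛⬛⬛⬛⬛

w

❓❓❓❓❓❓❓❓
❓❓❓❓❓❓❓❓
❓❓⬜⬜⬜⬛⬛⬛
❓❓⬜⬜⬜⬛⬛⬛
❓❓📦⬜🔴⬜⬜⬜
❓❓⬜⬜⬜⬛⬛⬛
❓❓⬜⬜⬜⬛⬛⬛
❓❓❓⬛⬛⬛⬛⬛

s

❓❓❓❓❓❓❓❓
❓❓⬜⬜⬜⬛⬛⬛
❓❓⬜⬜⬜⬛⬛⬛
❓❓📦⬜⬜⬜⬜⬜
❓❓⬜⬜🔴⬛⬛⬛
❓❓⬜⬜⬜⬛⬛⬛
❓❓⬛⬛⬛⬛⬛⬛
❓❓❓⬜⬜⬜⬜⬜

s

❓❓⬜⬜⬜⬛⬛⬛
❓❓⬜⬜⬜⬛⬛⬛
❓❓📦⬜⬜⬜⬜⬜
❓❓⬜⬜⬜⬛⬛⬛
❓❓⬜⬜🔴⬛⬛⬛
❓❓⬛⬛⬛⬛⬛⬛
❓❓⬜⬜⬜⬜⬜⬜
❓❓❓⬛⬛⬛⬛⬛

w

❓❓❓⬜⬜⬜⬛⬛
❓❓❓⬜⬜⬜⬛⬛
❓❓⬜📦⬜⬜⬜⬜
❓❓⬜⬜⬜⬜⬛⬛
❓❓⬜⬜🔴⬜⬛⬛
❓❓⬛⬛⬛⬛⬛⬛
❓❓⬜⬜⬜⬜⬜⬜
❓❓❓❓⬛⬛⬛⬛

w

❓❓❓❓⬜⬜⬜⬛
❓❓❓❓⬜⬜⬜⬛
❓❓⬛⬜📦⬜⬜⬜
❓❓⬛⬜⬜⬜⬜⬛
❓❓⬛⬜🔴⬜⬜⬛
❓❓⬛⬛⬛⬛⬛⬛
❓❓⬜⬜⬜⬜⬜⬜
❓❓❓❓❓⬛⬛⬛

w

❓❓❓❓❓⬜⬜⬜
❓❓❓❓❓⬜⬜⬜
❓❓⬛⬛⬜📦⬜⬜
❓❓⬛⬛⬜⬜⬜⬜
❓❓⬛⬛🔴⬜⬜⬜
❓❓⬛⬛⬛⬛⬛⬛
❓❓⬜⬜⬜⬜⬜⬜
❓❓❓❓❓❓⬛⬛

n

❓❓❓❓❓❓❓❓
❓❓❓❓❓⬜⬜⬜
❓❓⬛⬛⬜⬜⬜⬜
❓❓⬛⬛⬜📦⬜⬜
❓❓⬛⬛🔴⬜⬜⬜
❓❓⬛⬛⬜⬜⬜⬜
❓❓⬛⬛⬛⬛⬛⬛
❓❓⬜⬜⬜⬜⬜⬜

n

❓❓❓❓❓❓❓❓
❓❓❓❓❓❓❓❓
❓❓⬛⬛⬜⬜⬜⬜
❓❓⬛⬛⬜⬜⬜⬜
❓❓⬛⬛🔴📦⬜⬜
❓❓⬛⬛⬜⬜⬜⬜
❓❓⬛⬛⬜⬜⬜⬜
❓❓⬛⬛⬛⬛⬛⬛

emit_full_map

⬛⬛⬜⬜⬜⬜⬛⬛⬛⬛⬜⬜⬜⬜⬜
⬛⬛⬜⬜⬜⬜⬛⬛⬛⬛🚪⬜⬜⬜⬜
⬛⬛🔴📦⬜⬜⬜⬜⬜⬜⬜⬜⬜⬛⬛
⬛⬛⬜⬜⬜⬜⬛⬛⬛⬛⬛⬛⬜⬛⬛
⬛⬛⬜⬜⬜⬜⬛⬛⬛⬛⬛⬛⬜⬛⬛
⬛⬛⬛⬛⬛⬛⬛⬛⬛⬛⬛⬛⬜⬛⬛
⬜⬜⬜⬜⬜⬜⬜⬜⬜⬜⬜⬜⬜⬛⬛
❓❓❓❓⬛⬛⬛⬛⬛⬛⬛⬛⬛⬛⬛
❓❓❓❓⬛⬛⬛⬛⬛⬛⬛⬛⬛⬛⬛

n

❓❓❓❓❓❓❓❓
❓❓❓❓❓❓❓❓
❓❓⬛⬛⬜⬜🚪❓
❓❓⬛⬛⬜⬜⬜⬜
❓❓⬛⬛🔴⬜⬜⬜
❓❓⬛⬛⬜📦⬜⬜
❓❓⬛⬛⬜⬜⬜⬜
❓❓⬛⬛⬜⬜⬜⬜

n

❓❓❓❓❓❓❓❓
❓❓❓❓❓❓❓❓
❓❓⬛⬛⬛⬛⬜❓
❓❓⬛⬛⬜⬜🚪❓
❓❓⬛⬛🔴⬜⬜⬜
❓❓⬛⬛⬜⬜⬜⬜
❓❓⬛⬛⬜📦⬜⬜
❓❓⬛⬛⬜⬜⬜⬜

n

❓❓❓❓❓❓❓❓
❓❓❓❓❓❓❓❓
❓❓⬜⬜⬜⬜⬜❓
❓❓⬛⬛⬛⬛⬜❓
❓❓⬛⬛🔴⬜🚪❓
❓❓⬛⬛⬜⬜⬜⬜
❓❓⬛⬛⬜⬜⬜⬜
❓❓⬛⬛⬜📦⬜⬜

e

❓❓❓❓❓❓❓❓
❓❓❓❓❓❓❓❓
❓⬜⬜⬜⬜⬜⬛❓
❓⬛⬛⬛⬛⬜⬛❓
❓⬛⬛⬜🔴🚪⬜❓
❓⬛⬛⬜⬜⬜⬜⬛
❓⬛⬛⬜⬜⬜⬜⬛
❓⬛⬛⬜📦⬜⬜⬜

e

❓❓❓❓❓❓❓❓
❓❓❓❓❓❓❓❓
⬜⬜⬜⬜⬜⬛⬛❓
⬛⬛⬛⬛⬜⬛⬛❓
⬛⬛⬜⬜🔴⬜⬛❓
⬛⬛⬜⬜⬜⬜⬛⬛
⬛⬛⬜⬜⬜⬜⬛⬛
⬛⬛⬜📦⬜⬜⬜⬜

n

❓❓❓❓❓❓❓❓
❓❓❓❓❓❓❓❓
❓❓⬛⬛⬛⬛⬛❓
⬜⬜⬜⬜⬜⬛⬛❓
⬛⬛⬛⬛🔴⬛⬛❓
⬛⬛⬜⬜🚪⬜⬛❓
⬛⬛⬜⬜⬜⬜⬛⬛
⬛⬛⬜⬜⬜⬜⬛⬛

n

❓❓❓❓❓❓❓❓
❓❓❓❓❓❓❓❓
❓❓⬛⬛⬛⬛⬛❓
❓❓⬛⬛⬛⬛⬛❓
⬜⬜⬜⬜🔴⬛⬛❓
⬛⬛⬛⬛⬜⬛⬛❓
⬛⬛⬜⬜🚪⬜⬛❓
⬛⬛⬜⬜⬜⬜⬛⬛

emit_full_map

❓❓⬛⬛⬛⬛⬛❓❓❓❓❓❓❓❓
❓❓⬛⬛⬛⬛⬛❓❓❓❓❓❓❓❓
⬜⬜⬜⬜🔴⬛⬛❓❓❓❓❓❓❓❓
⬛⬛⬛⬛⬜⬛⬛❓❓❓❓❓❓❓❓
⬛⬛⬜⬜🚪⬜⬛❓❓❓❓❓❓❓❓
⬛⬛⬜⬜⬜⬜⬛⬛⬛⬛⬜⬜⬜⬜⬜
⬛⬛⬜⬜⬜⬜⬛⬛⬛⬛🚪⬜⬜⬜⬜
⬛⬛⬜📦⬜⬜⬜⬜⬜⬜⬜⬜⬜⬛⬛
⬛⬛⬜⬜⬜⬜⬛⬛⬛⬛⬛⬛⬜⬛⬛
⬛⬛⬜⬜⬜⬜⬛⬛⬛⬛⬛⬛⬜⬛⬛
⬛⬛⬛⬛⬛⬛⬛⬛⬛⬛⬛⬛⬜⬛⬛
⬜⬜⬜⬜⬜⬜⬜⬜⬜⬜⬜⬜⬜⬛⬛
❓❓❓❓⬛⬛⬛⬛⬛⬛⬛⬛⬛⬛⬛
❓❓❓❓⬛⬛⬛⬛⬛⬛⬛⬛⬛⬛⬛


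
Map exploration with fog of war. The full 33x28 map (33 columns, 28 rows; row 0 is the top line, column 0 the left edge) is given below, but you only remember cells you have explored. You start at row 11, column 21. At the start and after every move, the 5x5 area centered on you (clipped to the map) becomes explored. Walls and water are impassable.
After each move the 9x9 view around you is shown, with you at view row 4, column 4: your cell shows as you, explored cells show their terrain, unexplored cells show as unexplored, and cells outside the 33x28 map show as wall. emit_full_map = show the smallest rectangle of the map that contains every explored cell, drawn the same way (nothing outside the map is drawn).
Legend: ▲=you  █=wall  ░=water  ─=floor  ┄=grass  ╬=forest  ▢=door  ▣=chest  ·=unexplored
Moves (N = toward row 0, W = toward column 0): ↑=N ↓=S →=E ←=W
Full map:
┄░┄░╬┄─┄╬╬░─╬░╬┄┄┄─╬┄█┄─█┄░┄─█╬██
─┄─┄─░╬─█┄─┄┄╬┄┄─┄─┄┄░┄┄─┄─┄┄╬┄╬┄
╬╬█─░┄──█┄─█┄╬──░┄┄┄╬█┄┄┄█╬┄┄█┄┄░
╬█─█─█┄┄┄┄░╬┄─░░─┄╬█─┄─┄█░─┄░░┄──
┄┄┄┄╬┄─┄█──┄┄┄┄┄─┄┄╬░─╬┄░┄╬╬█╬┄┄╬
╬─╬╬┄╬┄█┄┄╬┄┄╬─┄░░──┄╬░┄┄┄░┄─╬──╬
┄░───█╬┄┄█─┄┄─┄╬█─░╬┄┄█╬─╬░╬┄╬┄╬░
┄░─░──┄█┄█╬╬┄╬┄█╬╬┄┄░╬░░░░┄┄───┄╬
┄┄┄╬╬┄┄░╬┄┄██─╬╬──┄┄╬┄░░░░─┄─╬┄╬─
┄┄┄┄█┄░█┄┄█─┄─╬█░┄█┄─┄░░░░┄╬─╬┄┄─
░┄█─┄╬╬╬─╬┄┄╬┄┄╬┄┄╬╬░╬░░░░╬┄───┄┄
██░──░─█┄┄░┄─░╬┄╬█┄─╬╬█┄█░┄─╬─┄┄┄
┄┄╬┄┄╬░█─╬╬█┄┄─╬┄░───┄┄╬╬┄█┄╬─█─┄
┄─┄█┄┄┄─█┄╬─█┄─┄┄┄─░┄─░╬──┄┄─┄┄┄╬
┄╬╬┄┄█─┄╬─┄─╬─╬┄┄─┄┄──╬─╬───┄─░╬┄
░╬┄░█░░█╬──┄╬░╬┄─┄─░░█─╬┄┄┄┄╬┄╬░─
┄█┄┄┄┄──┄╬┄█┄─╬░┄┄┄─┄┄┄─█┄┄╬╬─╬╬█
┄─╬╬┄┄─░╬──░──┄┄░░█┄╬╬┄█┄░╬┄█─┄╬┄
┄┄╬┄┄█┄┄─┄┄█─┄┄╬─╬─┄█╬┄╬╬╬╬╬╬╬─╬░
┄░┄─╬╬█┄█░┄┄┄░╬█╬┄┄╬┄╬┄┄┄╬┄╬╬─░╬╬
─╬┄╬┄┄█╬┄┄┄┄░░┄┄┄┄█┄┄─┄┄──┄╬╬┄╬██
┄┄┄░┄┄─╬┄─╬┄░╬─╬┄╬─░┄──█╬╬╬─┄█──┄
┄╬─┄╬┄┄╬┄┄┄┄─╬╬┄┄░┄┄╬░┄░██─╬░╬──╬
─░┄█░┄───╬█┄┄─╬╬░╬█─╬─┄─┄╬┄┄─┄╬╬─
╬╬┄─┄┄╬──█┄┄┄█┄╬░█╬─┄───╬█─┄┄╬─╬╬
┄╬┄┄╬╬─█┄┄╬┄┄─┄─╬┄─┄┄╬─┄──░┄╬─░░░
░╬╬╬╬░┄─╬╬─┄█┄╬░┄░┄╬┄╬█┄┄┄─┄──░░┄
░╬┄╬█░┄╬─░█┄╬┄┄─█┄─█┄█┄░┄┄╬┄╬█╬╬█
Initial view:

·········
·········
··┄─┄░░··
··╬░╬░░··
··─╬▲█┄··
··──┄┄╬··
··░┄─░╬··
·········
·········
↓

·········
··┄─┄░░··
··╬░╬░░··
··─╬╬█┄··
··──▲┄╬··
··░┄─░╬··
··┄──╬─··
·········
·········

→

·········
·┄─┄░░···
·╬░╬░░░··
·─╬╬█┄█··
·──┄▲╬╬··
·░┄─░╬─··
·┄──╬─╬··
·········
·········

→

·········
┄─┄░░····
╬░╬░░░░··
─╬╬█┄█░··
──┄┄▲╬┄··
░┄─░╬──··
┄──╬─╬─··
·········
·········

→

·········
─┄░░·····
░╬░░░░╬··
╬╬█┄█░┄··
─┄┄╬▲┄█··
┄─░╬──┄··
──╬─╬──··
·········
·········

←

·········
┄─┄░░····
╬░╬░░░░╬·
─╬╬█┄█░┄·
──┄┄▲╬┄█·
░┄─░╬──┄·
┄──╬─╬──·
·········
·········

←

·········
·┄─┄░░···
·╬░╬░░░░╬
·─╬╬█┄█░┄
·──┄▲╬╬┄█
·░┄─░╬──┄
·┄──╬─╬──
·········
·········

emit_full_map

┄─┄░░···
╬░╬░░░░╬
─╬╬█┄█░┄
──┄▲╬╬┄█
░┄─░╬──┄
┄──╬─╬──

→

·········
┄─┄░░····
╬░╬░░░░╬·
─╬╬█┄█░┄·
──┄┄▲╬┄█·
░┄─░╬──┄·
┄──╬─╬──·
·········
·········

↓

┄─┄░░····
╬░╬░░░░╬·
─╬╬█┄█░┄·
──┄┄╬╬┄█·
░┄─░▲──┄·
┄──╬─╬──·
··█─╬┄┄··
·········
·········

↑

·········
┄─┄░░····
╬░╬░░░░╬·
─╬╬█┄█░┄·
──┄┄▲╬┄█·
░┄─░╬──┄·
┄──╬─╬──·
··█─╬┄┄··
·········

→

·········
─┄░░·····
░╬░░░░╬··
╬╬█┄█░┄··
─┄┄╬▲┄█··
┄─░╬──┄··
──╬─╬──··
·█─╬┄┄···
·········

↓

─┄░░·····
░╬░░░░╬··
╬╬█┄█░┄··
─┄┄╬╬┄█··
┄─░╬▲─┄··
──╬─╬──··
·█─╬┄┄┄··
·········
·········

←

┄─┄░░····
╬░╬░░░░╬·
─╬╬█┄█░┄·
──┄┄╬╬┄█·
░┄─░▲──┄·
┄──╬─╬──·
··█─╬┄┄┄·
·········
·········

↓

╬░╬░░░░╬·
─╬╬█┄█░┄·
──┄┄╬╬┄█·
░┄─░╬──┄·
┄──╬▲╬──·
··█─╬┄┄┄·
··┄┄─█┄··
·········
·········

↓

─╬╬█┄█░┄·
──┄┄╬╬┄█·
░┄─░╬──┄·
┄──╬─╬──·
··█─▲┄┄┄·
··┄┄─█┄··
··╬┄█┄░··
·········
·········

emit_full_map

┄─┄░░···
╬░╬░░░░╬
─╬╬█┄█░┄
──┄┄╬╬┄█
░┄─░╬──┄
┄──╬─╬──
··█─▲┄┄┄
··┄┄─█┄·
··╬┄█┄░·

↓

──┄┄╬╬┄█·
░┄─░╬──┄·
┄──╬─╬──·
··█─╬┄┄┄·
··┄┄▲█┄··
··╬┄█┄░··
··╬┄╬╬╬··
·········
·········

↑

─╬╬█┄█░┄·
──┄┄╬╬┄█·
░┄─░╬──┄·
┄──╬─╬──·
··█─▲┄┄┄·
··┄┄─█┄··
··╬┄█┄░··
··╬┄╬╬╬··
·········

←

·─╬╬█┄█░┄
·──┄┄╬╬┄█
·░┄─░╬──┄
·┄──╬─╬──
··░█▲╬┄┄┄
··┄┄┄─█┄·
··╬╬┄█┄░·
···╬┄╬╬╬·
·········

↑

·╬░╬░░░░╬
·─╬╬█┄█░┄
·──┄┄╬╬┄█
·░┄─░╬──┄
·┄──▲─╬──
··░█─╬┄┄┄
··┄┄┄─█┄·
··╬╬┄█┄░·
···╬┄╬╬╬·

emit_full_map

┄─┄░░···
╬░╬░░░░╬
─╬╬█┄█░┄
──┄┄╬╬┄█
░┄─░╬──┄
┄──▲─╬──
·░█─╬┄┄┄
·┄┄┄─█┄·
·╬╬┄█┄░·
··╬┄╬╬╬·

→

╬░╬░░░░╬·
─╬╬█┄█░┄·
──┄┄╬╬┄█·
░┄─░╬──┄·
┄──╬▲╬──·
·░█─╬┄┄┄·
·┄┄┄─█┄··
·╬╬┄█┄░··
··╬┄╬╬╬··

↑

┄─┄░░····
╬░╬░░░░╬·
─╬╬█┄█░┄·
──┄┄╬╬┄█·
░┄─░▲──┄·
┄──╬─╬──·
·░█─╬┄┄┄·
·┄┄┄─█┄··
·╬╬┄█┄░··

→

─┄░░·····
░╬░░░░╬··
╬╬█┄█░┄··
─┄┄╬╬┄█··
┄─░╬▲─┄··
──╬─╬──··
░█─╬┄┄┄··
┄┄┄─█┄···
╬╬┄█┄░···

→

┄░░······
╬░░░░╬···
╬█┄█░┄─··
┄┄╬╬┄█┄··
─░╬─▲┄┄··
─╬─╬───··
█─╬┄┄┄┄··
┄┄─█┄····
╬┄█┄░····

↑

·········
┄░░······
╬░░░░╬┄··
╬█┄█░┄─··
┄┄╬╬▲█┄··
─░╬──┄┄··
─╬─╬───··
█─╬┄┄┄┄··
┄┄─█┄····

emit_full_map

┄─┄░░····
╬░╬░░░░╬┄
─╬╬█┄█░┄─
──┄┄╬╬▲█┄
░┄─░╬──┄┄
┄──╬─╬───
·░█─╬┄┄┄┄
·┄┄┄─█┄··
·╬╬┄█┄░··
··╬┄╬╬╬··

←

·········
─┄░░·····
░╬░░░░╬┄·
╬╬█┄█░┄─·
─┄┄╬▲┄█┄·
┄─░╬──┄┄·
──╬─╬───·
░█─╬┄┄┄┄·
┄┄┄─█┄···

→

·········
┄░░······
╬░░░░╬┄··
╬█┄█░┄─··
┄┄╬╬▲█┄··
─░╬──┄┄··
─╬─╬───··
█─╬┄┄┄┄··
┄┄─█┄····

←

·········
─┄░░·····
░╬░░░░╬┄·
╬╬█┄█░┄─·
─┄┄╬▲┄█┄·
┄─░╬──┄┄·
──╬─╬───·
░█─╬┄┄┄┄·
┄┄┄─█┄···


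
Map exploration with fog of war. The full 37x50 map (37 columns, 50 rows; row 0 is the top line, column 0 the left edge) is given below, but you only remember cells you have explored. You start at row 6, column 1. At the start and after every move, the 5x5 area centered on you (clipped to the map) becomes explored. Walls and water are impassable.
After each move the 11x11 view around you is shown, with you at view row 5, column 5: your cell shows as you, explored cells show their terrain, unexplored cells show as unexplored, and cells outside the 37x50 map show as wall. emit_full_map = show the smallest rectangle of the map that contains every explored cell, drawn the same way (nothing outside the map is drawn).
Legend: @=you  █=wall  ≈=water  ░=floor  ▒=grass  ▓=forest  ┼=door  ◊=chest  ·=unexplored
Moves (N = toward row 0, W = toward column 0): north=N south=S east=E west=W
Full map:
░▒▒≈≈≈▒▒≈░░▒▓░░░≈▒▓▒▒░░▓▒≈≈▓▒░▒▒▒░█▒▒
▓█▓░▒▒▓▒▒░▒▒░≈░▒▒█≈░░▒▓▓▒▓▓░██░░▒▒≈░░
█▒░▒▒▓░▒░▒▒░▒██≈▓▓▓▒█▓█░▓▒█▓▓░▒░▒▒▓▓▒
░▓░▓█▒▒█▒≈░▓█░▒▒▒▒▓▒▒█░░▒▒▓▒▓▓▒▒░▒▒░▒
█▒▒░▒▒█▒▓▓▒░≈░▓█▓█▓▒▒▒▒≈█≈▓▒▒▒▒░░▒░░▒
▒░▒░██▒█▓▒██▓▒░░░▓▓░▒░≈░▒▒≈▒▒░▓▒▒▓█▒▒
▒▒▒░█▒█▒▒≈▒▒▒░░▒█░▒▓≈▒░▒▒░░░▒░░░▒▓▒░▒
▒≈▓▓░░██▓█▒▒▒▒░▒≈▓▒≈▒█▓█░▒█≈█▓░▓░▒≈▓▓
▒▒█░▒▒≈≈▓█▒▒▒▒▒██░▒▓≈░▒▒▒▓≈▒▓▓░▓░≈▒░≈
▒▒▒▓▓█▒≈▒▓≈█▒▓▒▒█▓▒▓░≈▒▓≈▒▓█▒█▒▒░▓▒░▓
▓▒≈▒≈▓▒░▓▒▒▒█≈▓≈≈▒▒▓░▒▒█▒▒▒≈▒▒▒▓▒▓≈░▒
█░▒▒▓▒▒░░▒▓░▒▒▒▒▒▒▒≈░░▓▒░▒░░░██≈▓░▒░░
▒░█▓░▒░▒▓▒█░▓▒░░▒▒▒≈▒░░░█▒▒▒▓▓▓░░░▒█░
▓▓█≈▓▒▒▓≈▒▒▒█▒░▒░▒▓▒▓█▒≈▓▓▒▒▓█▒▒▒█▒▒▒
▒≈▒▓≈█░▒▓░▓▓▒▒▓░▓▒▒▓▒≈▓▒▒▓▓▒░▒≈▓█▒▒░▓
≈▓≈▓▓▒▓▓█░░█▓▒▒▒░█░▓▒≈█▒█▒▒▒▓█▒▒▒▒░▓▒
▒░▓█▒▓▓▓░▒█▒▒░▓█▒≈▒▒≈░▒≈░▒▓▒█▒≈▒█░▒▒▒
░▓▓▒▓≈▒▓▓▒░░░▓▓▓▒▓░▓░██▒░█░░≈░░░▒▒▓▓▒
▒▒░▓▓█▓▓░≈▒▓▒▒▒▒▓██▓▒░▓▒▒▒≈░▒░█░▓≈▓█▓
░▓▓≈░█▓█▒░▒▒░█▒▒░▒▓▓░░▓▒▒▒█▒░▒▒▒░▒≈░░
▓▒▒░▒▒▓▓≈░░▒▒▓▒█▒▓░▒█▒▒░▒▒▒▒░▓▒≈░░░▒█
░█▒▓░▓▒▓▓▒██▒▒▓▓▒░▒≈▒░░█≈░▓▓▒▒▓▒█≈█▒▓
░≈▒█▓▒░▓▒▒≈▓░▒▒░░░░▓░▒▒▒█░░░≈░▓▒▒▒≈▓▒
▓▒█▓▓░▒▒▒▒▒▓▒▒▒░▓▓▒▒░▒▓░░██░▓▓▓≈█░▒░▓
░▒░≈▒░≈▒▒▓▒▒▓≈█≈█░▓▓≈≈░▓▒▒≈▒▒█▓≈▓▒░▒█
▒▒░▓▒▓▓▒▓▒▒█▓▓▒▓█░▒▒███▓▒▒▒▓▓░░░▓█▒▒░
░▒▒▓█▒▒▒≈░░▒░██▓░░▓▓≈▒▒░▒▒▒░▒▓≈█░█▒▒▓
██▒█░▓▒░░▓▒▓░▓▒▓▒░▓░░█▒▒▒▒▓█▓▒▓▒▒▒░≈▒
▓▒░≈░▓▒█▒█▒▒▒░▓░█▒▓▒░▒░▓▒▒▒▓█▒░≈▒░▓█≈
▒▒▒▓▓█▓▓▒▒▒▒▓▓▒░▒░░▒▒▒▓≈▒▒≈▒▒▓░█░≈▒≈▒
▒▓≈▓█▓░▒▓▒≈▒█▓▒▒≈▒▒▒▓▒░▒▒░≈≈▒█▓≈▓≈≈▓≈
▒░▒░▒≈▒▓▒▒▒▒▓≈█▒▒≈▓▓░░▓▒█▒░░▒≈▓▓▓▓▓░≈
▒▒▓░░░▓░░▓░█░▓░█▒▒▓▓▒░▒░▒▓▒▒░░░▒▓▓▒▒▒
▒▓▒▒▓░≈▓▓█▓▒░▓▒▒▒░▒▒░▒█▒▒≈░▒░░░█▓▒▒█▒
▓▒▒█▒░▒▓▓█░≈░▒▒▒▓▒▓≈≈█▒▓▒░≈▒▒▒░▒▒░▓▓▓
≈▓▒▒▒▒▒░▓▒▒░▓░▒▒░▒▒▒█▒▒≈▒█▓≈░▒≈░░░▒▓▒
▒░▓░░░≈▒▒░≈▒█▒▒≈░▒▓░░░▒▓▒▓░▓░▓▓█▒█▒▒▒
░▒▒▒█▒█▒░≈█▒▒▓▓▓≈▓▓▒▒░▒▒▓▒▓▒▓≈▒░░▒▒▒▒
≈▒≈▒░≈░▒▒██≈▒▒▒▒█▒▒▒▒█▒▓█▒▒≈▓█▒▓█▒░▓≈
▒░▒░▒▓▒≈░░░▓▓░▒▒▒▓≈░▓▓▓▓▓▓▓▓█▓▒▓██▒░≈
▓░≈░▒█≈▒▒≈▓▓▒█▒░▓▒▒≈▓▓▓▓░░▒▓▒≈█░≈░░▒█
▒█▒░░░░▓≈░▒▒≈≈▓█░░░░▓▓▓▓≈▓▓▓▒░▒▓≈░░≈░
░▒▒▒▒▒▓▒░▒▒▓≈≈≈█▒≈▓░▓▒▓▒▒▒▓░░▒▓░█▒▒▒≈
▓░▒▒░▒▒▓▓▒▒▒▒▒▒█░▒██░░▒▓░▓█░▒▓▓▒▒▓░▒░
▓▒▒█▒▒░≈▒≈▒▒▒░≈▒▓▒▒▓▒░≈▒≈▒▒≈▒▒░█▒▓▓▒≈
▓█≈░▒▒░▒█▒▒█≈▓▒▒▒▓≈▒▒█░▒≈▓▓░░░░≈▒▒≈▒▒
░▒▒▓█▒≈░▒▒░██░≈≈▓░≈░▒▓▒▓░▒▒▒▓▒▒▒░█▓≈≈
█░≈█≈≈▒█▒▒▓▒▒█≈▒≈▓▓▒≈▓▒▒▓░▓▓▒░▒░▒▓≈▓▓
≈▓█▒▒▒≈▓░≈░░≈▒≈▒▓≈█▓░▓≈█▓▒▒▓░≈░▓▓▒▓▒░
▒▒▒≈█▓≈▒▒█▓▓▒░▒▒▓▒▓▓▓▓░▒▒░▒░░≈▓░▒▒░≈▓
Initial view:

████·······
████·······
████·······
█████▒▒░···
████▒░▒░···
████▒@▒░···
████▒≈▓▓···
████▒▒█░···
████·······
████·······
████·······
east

███········
███········
███········
████▒▒░▒···
███▒░▒░█···
███▒▒@░█···
███▒≈▓▓░···
███▒▒█░▒···
███········
███········
███········

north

███········
███········
███········
███░▓░▓█···
████▒▒░▒···
███▒░@░█···
███▒▒▒░█···
███▒≈▓▓░···
███▒▒█░▒···
███········
███········

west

████·······
████·······
████·······
████░▓░▓█··
█████▒▒░▒··
████▒@▒░█··
████▒▒▒░█··
████▒≈▓▓░··
████▒▒█░▒··
████·······
████·······

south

████·······
████·······
████░▓░▓█··
█████▒▒░▒··
████▒░▒░█··
████▒@▒░█··
████▒≈▓▓░··
████▒▒█░▒··
████·······
████·······
████·······

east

███········
███········
███░▓░▓█···
████▒▒░▒···
███▒░▒░█···
███▒▒@░█···
███▒≈▓▓░···
███▒▒█░▒···
███········
███········
███········

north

███········
███········
███········
███░▓░▓█···
████▒▒░▒···
███▒░@░█···
███▒▒▒░█···
███▒≈▓▓░···
███▒▒█░▒···
███········
███········

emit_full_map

░▓░▓█
█▒▒░▒
▒░@░█
▒▒▒░█
▒≈▓▓░
▒▒█░▒

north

███████████
███········
███········
████▒░▒▒···
███░▓░▓█···
████▒@░▒···
███▒░▒░█···
███▒▒▒░█···
███▒≈▓▓░···
███▒▒█░▒···
███········

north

███████████
███████████
███········
███▓█▓░▒···
████▒░▒▒···
███░▓@▓█···
████▒▒░▒···
███▒░▒░█···
███▒▒▒░█···
███▒≈▓▓░···
███▒▒█░▒···

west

███████████
███████████
████·······
████▓█▓░▒··
█████▒░▒▒··
████░@░▓█··
█████▒▒░▒··
████▒░▒░█··
████▒▒▒░█··
████▒≈▓▓░··
████▒▒█░▒··

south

███████████
████·······
████▓█▓░▒··
█████▒░▒▒··
████░▓░▓█··
█████@▒░▒··
████▒░▒░█··
████▒▒▒░█··
████▒≈▓▓░··
████▒▒█░▒··
████·······

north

███████████
███████████
████·······
████▓█▓░▒··
█████▒░▒▒··
████░@░▓█··
█████▒▒░▒··
████▒░▒░█··
████▒▒▒░█··
████▒≈▓▓░··
████▒▒█░▒··

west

███████████
███████████
█████······
█████▓█▓░▒·
██████▒░▒▒·
█████@▓░▓█·
██████▒▒░▒·
█████▒░▒░█·
█████▒▒▒░█·
█████▒≈▓▓░·
█████▒▒█░▒·
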